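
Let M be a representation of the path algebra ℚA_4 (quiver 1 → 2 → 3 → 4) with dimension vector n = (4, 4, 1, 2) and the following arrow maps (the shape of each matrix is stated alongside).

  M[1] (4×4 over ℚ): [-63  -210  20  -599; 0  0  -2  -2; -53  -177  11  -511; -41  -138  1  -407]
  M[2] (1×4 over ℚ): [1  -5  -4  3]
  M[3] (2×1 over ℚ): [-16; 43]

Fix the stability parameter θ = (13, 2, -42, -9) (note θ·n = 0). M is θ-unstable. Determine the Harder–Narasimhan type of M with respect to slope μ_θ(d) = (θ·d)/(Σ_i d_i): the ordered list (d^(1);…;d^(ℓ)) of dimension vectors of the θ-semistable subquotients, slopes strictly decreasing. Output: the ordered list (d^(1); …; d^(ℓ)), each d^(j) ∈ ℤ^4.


Via rank(M_{q-1}∘⋯∘M_p): M ≅ I[1,2]^3, I[1,4], I[4,4].
μ_θ-semistable layers: μ^(1)=15/2; μ^(2)=-9

((3, 3, 0, 0); (1, 1, 1, 2))


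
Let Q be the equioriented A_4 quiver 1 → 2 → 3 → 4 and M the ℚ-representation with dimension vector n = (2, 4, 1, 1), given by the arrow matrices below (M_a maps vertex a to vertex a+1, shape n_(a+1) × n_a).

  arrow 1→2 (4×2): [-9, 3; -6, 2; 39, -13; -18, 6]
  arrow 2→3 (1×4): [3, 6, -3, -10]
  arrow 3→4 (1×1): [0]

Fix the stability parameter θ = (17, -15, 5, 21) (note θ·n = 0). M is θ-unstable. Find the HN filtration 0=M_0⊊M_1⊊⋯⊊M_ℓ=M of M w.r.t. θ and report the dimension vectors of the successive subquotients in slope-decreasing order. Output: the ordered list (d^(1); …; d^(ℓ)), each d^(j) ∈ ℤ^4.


Interval decomposition of M: I[1,1], I[1,2], I[2,2]^2, I[2,3], I[4,4].
HN type (ℓ=5): μ^(1)=21; μ^(2)=17; μ^(3)=5; μ^(4)=1; μ^(5)=-15

((0, 0, 0, 1); (1, 0, 0, 0); (0, 0, 1, 0); (1, 1, 0, 0); (0, 3, 0, 0))


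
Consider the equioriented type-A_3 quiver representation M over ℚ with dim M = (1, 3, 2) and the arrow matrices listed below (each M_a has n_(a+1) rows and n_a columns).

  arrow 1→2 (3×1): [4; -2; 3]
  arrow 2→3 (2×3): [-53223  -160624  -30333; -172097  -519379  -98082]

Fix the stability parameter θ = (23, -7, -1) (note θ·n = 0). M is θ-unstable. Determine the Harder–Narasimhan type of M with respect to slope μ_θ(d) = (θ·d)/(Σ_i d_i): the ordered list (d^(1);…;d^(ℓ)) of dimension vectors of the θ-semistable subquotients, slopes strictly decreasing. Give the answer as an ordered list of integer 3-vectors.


Via rank(M_{q-1}∘⋯∘M_p): M ≅ I[1,3], I[2,2], I[2,3].
μ_θ-semistable layers: μ^(1)=5; μ^(2)=-1; μ^(3)=-7

((1, 1, 1); (0, 0, 1); (0, 2, 0))


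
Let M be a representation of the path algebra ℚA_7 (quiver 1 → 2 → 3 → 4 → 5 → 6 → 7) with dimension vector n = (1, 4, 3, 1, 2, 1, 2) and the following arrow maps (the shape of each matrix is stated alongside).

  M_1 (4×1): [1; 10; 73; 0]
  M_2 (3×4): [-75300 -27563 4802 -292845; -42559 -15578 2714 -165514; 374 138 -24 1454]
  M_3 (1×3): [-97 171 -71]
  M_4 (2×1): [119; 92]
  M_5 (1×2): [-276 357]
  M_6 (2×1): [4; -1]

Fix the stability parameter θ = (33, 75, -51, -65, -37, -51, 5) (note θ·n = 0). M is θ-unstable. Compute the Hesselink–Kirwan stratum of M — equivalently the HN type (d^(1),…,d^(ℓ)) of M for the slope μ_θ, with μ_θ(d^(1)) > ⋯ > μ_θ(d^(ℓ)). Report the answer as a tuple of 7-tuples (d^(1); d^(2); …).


Via rank(M_{q-1}∘⋯∘M_p): M ≅ I[1,5], I[2,2]^2, I[2,3], I[3,3], I[5,7], I[7,7].
μ_θ-semistable layers: μ^(1)=75; μ^(2)=12; μ^(3)=5; μ^(4)=-9; μ^(5)=-44; μ^(6)=-51

((0, 2, 0, 0, 0, 0, 0); (0, 1, 1, 0, 0, 0, 0); (0, 0, 0, 0, 0, 0, 2); (1, 1, 1, 1, 1, 0, 0); (0, 0, 0, 0, 1, 1, 0); (0, 0, 1, 0, 0, 0, 0))


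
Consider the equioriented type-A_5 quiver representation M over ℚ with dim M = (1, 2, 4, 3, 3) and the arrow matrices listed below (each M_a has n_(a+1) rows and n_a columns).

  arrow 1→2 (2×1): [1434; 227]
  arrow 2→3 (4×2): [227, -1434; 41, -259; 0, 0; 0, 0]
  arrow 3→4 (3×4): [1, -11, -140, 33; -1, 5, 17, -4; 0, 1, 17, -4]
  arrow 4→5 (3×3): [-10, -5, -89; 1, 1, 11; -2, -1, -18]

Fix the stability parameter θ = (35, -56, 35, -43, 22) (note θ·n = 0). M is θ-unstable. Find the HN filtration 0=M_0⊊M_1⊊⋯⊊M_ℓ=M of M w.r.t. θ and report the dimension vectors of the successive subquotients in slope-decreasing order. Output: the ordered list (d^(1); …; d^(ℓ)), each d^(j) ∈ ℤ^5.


Barcode: M ≅ I[1,5], I[2,5], I[3,3], I[3,5]. HN layers by μ_θ (5 steps, strictly decreasing):
  μ^(1)=35; μ^(2)=22; μ^(3)=-4; μ^(4)=-21/2; μ^(5)=-56

((0, 0, 1, 0, 0); (0, 0, 0, 0, 3); (0, 0, 3, 3, 0); (1, 1, 0, 0, 0); (0, 1, 0, 0, 0))


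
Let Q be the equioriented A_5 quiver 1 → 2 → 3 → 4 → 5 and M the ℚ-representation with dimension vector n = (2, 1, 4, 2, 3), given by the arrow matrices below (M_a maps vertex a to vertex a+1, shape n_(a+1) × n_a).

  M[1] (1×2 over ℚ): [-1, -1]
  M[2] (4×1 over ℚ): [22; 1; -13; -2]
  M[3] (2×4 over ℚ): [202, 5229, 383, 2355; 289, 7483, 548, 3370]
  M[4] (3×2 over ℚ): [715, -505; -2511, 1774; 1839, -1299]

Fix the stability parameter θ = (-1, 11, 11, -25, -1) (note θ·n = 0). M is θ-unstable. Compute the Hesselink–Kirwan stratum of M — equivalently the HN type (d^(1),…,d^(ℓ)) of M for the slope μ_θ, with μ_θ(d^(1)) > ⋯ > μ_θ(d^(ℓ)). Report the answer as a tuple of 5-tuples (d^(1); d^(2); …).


Barcode: M ≅ I[1,1], I[1,5], I[3,3]^2, I[3,5], I[5,5]. HN layers by μ_θ (3 steps, strictly decreasing):
  μ^(1)=11; μ^(2)=-1; μ^(3)=-7

((0, 0, 2, 0, 0); (2, 1, 1, 1, 3); (0, 0, 1, 1, 0))


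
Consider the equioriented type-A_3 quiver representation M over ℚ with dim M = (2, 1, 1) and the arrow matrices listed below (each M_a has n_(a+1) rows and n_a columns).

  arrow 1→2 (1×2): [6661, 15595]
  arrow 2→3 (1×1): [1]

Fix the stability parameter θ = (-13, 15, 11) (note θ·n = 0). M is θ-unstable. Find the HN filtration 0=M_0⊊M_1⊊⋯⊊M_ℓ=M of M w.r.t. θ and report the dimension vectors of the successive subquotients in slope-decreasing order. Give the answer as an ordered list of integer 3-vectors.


Interval decomposition of M: I[1,1], I[1,3].
HN type (ℓ=2): μ^(1)=13; μ^(2)=-13

((0, 1, 1); (2, 0, 0))


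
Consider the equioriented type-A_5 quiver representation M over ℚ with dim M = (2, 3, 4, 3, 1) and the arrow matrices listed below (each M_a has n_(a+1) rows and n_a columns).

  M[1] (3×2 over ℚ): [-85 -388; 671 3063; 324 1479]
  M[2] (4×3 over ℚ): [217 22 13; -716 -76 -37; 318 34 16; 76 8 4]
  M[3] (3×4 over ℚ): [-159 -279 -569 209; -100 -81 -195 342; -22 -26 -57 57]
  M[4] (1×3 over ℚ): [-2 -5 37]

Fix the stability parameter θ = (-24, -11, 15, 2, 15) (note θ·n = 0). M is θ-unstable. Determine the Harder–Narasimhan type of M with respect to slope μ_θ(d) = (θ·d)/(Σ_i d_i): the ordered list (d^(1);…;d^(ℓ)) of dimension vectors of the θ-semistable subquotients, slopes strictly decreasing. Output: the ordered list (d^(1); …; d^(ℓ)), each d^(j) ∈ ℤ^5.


Barcode: M ≅ I[1,4], I[1,5], I[2,4], I[3,3]. HN layers by μ_θ (4 steps, strictly decreasing):
  μ^(1)=15; μ^(2)=17/2; μ^(3)=-11; μ^(4)=-24

((0, 0, 1, 0, 1); (0, 0, 3, 3, 0); (0, 3, 0, 0, 0); (2, 0, 0, 0, 0))


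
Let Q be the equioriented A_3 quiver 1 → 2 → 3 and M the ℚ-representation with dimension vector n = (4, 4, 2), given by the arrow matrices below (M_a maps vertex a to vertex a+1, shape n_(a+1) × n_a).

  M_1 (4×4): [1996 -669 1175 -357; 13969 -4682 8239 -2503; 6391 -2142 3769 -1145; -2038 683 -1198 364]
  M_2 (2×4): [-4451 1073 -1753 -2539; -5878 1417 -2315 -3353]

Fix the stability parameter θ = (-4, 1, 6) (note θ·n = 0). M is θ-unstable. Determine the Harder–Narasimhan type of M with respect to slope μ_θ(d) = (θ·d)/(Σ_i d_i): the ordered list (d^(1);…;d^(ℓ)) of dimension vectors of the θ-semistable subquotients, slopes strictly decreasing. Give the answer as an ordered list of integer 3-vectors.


Barcode: M ≅ I[1,2]^2, I[1,3]^2. HN layers by μ_θ (3 steps, strictly decreasing):
  μ^(1)=6; μ^(2)=1; μ^(3)=-4

((0, 0, 2); (0, 4, 0); (4, 0, 0))


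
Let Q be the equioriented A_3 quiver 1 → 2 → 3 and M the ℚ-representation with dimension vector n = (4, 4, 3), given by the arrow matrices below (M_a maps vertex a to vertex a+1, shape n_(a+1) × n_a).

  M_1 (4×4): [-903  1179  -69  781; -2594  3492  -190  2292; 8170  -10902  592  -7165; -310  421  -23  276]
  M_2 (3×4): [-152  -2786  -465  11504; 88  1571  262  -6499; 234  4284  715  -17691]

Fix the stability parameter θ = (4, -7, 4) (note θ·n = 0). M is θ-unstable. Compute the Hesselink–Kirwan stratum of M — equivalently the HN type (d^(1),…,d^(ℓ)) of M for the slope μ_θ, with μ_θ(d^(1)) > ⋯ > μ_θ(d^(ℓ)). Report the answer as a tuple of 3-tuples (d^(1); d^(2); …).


Interval decomposition of M: I[1,2], I[1,3]^3.
HN type (ℓ=2): μ^(1)=4; μ^(2)=-3/2

((0, 0, 3); (4, 4, 0))


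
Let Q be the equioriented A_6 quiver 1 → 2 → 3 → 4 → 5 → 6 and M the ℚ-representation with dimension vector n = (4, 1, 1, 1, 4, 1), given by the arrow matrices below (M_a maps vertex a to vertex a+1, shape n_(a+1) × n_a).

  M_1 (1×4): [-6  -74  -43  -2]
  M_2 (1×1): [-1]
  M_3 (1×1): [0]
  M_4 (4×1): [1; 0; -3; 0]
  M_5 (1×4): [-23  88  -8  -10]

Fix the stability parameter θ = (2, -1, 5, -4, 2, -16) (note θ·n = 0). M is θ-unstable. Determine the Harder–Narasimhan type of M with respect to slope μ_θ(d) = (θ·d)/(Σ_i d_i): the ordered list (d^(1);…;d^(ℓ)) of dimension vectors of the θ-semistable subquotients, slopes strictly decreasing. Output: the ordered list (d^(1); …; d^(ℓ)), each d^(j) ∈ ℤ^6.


Via rank(M_{q-1}∘⋯∘M_p): M ≅ I[1,1]^3, I[1,3], I[4,6], I[5,5]^3.
μ_θ-semistable layers: μ^(1)=5; μ^(2)=2; μ^(3)=1/2; μ^(4)=-6

((0, 0, 1, 0, 0, 0); (3, 0, 0, 0, 3, 0); (1, 1, 0, 0, 0, 0); (0, 0, 0, 1, 1, 1))


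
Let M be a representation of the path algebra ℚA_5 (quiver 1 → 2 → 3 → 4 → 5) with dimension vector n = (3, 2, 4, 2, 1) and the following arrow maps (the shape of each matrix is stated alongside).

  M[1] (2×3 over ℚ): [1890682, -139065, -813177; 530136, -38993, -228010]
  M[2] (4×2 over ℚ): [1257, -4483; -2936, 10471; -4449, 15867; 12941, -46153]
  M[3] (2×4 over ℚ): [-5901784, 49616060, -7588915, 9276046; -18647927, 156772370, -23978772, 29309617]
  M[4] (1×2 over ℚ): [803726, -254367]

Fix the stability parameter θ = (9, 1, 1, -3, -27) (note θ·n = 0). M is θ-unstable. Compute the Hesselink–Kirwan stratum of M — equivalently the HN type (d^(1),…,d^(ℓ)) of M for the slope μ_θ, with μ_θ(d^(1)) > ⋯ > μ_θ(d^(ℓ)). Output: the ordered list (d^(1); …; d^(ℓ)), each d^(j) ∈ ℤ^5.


Via rank(M_{q-1}∘⋯∘M_p): M ≅ I[1,1], I[1,4], I[1,5], I[3,3]^2.
μ_θ-semistable layers: μ^(1)=9; μ^(2)=2; μ^(3)=1; μ^(4)=-19/5

((1, 0, 0, 0, 0); (1, 1, 1, 1, 0); (0, 0, 2, 0, 0); (1, 1, 1, 1, 1))


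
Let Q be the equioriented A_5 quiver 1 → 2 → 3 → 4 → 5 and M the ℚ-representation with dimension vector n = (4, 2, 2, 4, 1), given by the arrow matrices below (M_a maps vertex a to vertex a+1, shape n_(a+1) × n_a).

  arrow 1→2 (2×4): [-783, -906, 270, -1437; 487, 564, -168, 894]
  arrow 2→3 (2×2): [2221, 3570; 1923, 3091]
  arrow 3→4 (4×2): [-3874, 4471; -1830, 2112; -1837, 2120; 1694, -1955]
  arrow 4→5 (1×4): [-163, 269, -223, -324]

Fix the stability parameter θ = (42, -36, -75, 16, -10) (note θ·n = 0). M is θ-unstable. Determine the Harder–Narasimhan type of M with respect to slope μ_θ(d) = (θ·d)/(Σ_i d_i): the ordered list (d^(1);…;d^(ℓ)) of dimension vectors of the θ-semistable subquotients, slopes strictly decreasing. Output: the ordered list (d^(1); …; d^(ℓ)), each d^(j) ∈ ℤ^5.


Via rank(M_{q-1}∘⋯∘M_p): M ≅ I[1,1]^2, I[1,4], I[1,5], I[4,4]^2.
μ_θ-semistable layers: μ^(1)=42; μ^(2)=16; μ^(3)=3; μ^(4)=-23

((2, 0, 0, 0, 0); (0, 0, 0, 3, 0); (0, 0, 0, 1, 1); (2, 2, 2, 0, 0))


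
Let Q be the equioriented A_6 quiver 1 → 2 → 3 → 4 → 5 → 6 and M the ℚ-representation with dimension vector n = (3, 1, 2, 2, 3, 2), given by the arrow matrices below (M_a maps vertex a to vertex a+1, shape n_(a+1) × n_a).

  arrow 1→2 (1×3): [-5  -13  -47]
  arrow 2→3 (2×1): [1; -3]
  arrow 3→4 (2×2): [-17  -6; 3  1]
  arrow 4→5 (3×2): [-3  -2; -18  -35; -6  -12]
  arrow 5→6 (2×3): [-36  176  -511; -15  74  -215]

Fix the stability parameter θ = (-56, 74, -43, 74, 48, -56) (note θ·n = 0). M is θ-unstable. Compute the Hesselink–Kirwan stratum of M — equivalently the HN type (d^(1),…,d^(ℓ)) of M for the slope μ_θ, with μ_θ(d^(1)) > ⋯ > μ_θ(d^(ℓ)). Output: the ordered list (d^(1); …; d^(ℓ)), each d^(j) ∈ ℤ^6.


Interval decomposition of M: I[1,1]^2, I[1,6], I[3,6], I[5,5].
HN type (ℓ=5): μ^(1)=48; μ^(2)=22; μ^(3)=31/2; μ^(4)=-43; μ^(5)=-56

((0, 0, 0, 0, 1, 0); (0, 0, 0, 2, 2, 2); (0, 1, 1, 0, 0, 0); (0, 0, 1, 0, 0, 0); (3, 0, 0, 0, 0, 0))


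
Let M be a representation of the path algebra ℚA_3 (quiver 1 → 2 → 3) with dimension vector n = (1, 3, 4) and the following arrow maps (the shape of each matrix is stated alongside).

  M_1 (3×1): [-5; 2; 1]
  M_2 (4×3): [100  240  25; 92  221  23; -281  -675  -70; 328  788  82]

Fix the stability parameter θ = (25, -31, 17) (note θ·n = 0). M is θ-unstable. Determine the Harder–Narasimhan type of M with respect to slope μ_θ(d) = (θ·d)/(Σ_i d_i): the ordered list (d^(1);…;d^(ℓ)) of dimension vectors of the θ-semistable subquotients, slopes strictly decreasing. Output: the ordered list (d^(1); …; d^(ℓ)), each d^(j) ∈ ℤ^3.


Interval decomposition of M: I[1,3], I[2,3]^2, I[3,3].
HN type (ℓ=3): μ^(1)=17; μ^(2)=-3; μ^(3)=-31

((0, 0, 4); (1, 1, 0); (0, 2, 0))


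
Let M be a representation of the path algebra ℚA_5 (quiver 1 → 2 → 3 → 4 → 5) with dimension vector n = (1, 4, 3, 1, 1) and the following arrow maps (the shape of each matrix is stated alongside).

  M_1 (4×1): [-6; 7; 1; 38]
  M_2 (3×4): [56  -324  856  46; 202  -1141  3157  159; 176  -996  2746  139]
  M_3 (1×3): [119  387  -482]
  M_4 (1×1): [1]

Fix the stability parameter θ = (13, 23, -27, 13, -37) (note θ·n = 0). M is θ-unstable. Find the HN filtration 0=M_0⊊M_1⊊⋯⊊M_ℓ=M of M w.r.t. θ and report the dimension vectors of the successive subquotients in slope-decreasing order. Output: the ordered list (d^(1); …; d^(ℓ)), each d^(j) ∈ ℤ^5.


Barcode: M ≅ I[1,2], I[2,2], I[2,3], I[2,5], I[3,3]. HN layers by μ_θ (5 steps, strictly decreasing):
  μ^(1)=23; μ^(2)=13; μ^(3)=-2; μ^(4)=-7; μ^(5)=-27

((0, 2, 0, 0, 0); (1, 0, 0, 0, 0); (0, 1, 1, 0, 0); (0, 1, 1, 1, 1); (0, 0, 1, 0, 0))


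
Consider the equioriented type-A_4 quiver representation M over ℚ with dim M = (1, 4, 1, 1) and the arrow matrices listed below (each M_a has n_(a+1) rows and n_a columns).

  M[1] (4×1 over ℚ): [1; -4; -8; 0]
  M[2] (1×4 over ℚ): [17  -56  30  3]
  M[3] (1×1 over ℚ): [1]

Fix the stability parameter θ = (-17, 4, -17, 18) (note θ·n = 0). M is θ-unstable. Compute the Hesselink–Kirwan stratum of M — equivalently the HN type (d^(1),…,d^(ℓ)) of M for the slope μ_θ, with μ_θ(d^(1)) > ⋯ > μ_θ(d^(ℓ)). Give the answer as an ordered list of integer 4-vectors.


Interval decomposition of M: I[1,4], I[2,2]^3.
HN type (ℓ=4): μ^(1)=18; μ^(2)=4; μ^(3)=-13/2; μ^(4)=-17

((0, 0, 0, 1); (0, 3, 0, 0); (0, 1, 1, 0); (1, 0, 0, 0))


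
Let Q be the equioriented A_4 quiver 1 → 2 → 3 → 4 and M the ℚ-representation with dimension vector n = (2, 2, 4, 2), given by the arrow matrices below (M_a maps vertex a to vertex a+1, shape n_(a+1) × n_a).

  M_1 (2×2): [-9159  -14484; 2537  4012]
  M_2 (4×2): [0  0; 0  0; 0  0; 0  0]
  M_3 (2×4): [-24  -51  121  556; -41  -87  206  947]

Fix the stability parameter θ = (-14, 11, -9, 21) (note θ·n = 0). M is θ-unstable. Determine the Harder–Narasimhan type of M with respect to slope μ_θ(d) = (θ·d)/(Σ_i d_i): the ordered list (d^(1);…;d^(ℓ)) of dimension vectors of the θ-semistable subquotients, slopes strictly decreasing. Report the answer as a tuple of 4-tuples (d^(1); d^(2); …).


Via rank(M_{q-1}∘⋯∘M_p): M ≅ I[1,1], I[1,2], I[2,2], I[3,3]^2, I[3,4]^2.
μ_θ-semistable layers: μ^(1)=21; μ^(2)=11; μ^(3)=-9; μ^(4)=-14

((0, 0, 0, 2); (0, 2, 0, 0); (0, 0, 4, 0); (2, 0, 0, 0))


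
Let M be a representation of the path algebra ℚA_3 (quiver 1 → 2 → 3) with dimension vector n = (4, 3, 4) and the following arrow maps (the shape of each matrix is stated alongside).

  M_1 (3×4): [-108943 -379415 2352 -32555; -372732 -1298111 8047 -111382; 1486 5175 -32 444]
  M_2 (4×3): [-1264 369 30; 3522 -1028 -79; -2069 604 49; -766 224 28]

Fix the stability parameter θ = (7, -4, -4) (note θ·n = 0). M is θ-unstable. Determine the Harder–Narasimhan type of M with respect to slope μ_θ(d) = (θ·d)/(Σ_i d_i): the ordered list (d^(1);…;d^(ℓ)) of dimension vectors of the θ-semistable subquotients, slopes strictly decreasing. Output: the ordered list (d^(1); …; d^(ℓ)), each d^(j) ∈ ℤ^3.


Via rank(M_{q-1}∘⋯∘M_p): M ≅ I[1,1], I[1,3]^3, I[3,3].
μ_θ-semistable layers: μ^(1)=7; μ^(2)=-1/3; μ^(3)=-4

((1, 0, 0); (3, 3, 3); (0, 0, 1))


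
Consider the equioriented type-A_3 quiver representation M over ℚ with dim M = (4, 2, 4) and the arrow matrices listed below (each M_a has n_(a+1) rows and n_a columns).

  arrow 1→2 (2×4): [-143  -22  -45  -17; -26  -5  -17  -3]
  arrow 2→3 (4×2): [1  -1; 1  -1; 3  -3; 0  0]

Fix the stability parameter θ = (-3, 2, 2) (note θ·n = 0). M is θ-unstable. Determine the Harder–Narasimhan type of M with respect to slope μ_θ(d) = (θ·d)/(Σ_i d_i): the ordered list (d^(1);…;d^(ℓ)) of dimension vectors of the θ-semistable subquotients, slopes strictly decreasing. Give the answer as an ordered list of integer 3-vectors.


Interval decomposition of M: I[1,1]^2, I[1,2], I[1,3], I[3,3]^3.
HN type (ℓ=2): μ^(1)=2; μ^(2)=-3

((0, 2, 4); (4, 0, 0))


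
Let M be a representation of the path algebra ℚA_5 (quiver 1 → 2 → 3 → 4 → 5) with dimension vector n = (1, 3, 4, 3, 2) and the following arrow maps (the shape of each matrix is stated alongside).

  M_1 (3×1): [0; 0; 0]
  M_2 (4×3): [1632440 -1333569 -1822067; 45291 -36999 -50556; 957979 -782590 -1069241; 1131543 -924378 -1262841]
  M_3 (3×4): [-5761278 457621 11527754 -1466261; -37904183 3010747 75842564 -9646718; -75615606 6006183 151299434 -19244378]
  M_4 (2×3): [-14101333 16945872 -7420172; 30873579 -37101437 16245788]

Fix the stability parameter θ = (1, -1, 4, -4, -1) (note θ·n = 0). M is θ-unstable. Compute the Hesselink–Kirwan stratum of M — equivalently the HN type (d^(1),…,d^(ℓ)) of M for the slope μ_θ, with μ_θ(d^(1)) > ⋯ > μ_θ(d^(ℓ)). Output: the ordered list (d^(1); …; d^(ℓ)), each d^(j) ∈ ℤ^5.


Barcode: M ≅ I[1,1], I[2,2], I[2,5]^2, I[3,3], I[3,4]. HN layers by μ_θ (5 steps, strictly decreasing):
  μ^(1)=4; μ^(2)=1; μ^(3)=0; μ^(4)=-1/3; μ^(5)=-1

((0, 0, 1, 0, 0); (1, 0, 0, 0, 0); (0, 0, 1, 1, 0); (0, 0, 2, 2, 2); (0, 3, 0, 0, 0))


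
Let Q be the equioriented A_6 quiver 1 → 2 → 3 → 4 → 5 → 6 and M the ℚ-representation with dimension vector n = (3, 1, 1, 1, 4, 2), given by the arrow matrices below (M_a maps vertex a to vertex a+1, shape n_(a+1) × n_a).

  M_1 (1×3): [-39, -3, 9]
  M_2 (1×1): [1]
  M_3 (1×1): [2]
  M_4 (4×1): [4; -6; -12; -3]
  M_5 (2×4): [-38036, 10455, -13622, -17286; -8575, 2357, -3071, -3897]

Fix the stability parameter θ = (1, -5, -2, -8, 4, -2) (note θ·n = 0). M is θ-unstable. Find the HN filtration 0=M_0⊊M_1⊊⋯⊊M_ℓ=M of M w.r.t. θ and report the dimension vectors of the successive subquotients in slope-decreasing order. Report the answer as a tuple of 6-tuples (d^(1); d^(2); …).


Via rank(M_{q-1}∘⋯∘M_p): M ≅ I[1,1]^2, I[1,6], I[5,5]^2, I[5,6].
μ_θ-semistable layers: μ^(1)=4; μ^(2)=1; μ^(3)=-7/2

((0, 0, 0, 0, 2, 0); (2, 0, 0, 0, 2, 2); (1, 1, 1, 1, 0, 0))


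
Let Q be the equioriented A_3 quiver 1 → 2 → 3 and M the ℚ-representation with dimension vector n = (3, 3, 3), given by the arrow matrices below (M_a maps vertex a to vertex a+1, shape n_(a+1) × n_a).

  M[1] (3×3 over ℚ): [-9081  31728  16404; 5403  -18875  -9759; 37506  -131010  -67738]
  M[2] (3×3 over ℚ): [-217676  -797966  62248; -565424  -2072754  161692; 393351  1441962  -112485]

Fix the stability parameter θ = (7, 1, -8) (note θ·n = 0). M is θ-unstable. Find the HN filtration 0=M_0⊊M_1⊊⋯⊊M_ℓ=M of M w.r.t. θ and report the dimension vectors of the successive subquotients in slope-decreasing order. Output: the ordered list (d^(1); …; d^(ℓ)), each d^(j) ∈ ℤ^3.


Via rank(M_{q-1}∘⋯∘M_p): M ≅ I[1,1], I[1,3]^2, I[2,2], I[3,3].
μ_θ-semistable layers: μ^(1)=7; μ^(2)=1; μ^(3)=0; μ^(4)=-8

((1, 0, 0); (0, 1, 0); (2, 2, 2); (0, 0, 1))


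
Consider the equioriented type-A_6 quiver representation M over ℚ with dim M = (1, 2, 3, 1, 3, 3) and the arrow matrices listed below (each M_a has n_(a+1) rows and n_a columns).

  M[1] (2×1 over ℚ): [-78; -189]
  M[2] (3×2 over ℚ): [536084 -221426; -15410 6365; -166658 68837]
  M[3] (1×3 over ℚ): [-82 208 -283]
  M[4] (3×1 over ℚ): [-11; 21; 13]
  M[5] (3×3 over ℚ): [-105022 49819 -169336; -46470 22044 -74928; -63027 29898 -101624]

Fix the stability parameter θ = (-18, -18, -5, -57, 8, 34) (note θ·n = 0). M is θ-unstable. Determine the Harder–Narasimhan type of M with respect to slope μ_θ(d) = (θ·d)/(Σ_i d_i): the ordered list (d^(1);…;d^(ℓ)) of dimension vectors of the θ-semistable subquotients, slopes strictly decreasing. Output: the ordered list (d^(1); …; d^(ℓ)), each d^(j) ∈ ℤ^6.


Interval decomposition of M: I[1,6], I[2,2], I[3,3]^2, I[5,5], I[5,6], I[6,6].
HN type (ℓ=5): μ^(1)=34; μ^(2)=8; μ^(3)=-5; μ^(4)=-18; μ^(5)=-49/2

((0, 0, 0, 0, 0, 3); (0, 0, 0, 0, 3, 0); (0, 0, 2, 0, 0, 0); (0, 1, 0, 0, 0, 0); (1, 1, 1, 1, 0, 0))


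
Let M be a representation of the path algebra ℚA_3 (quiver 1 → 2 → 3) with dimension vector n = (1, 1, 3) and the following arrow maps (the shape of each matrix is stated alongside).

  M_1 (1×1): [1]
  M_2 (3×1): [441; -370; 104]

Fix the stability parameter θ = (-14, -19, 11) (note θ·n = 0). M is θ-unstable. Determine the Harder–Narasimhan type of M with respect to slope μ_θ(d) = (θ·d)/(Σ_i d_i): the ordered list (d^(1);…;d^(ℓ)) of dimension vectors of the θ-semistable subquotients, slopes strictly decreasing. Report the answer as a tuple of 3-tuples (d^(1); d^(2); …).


Barcode: M ≅ I[1,3], I[3,3]^2. HN layers by μ_θ (2 steps, strictly decreasing):
  μ^(1)=11; μ^(2)=-33/2

((0, 0, 3); (1, 1, 0))


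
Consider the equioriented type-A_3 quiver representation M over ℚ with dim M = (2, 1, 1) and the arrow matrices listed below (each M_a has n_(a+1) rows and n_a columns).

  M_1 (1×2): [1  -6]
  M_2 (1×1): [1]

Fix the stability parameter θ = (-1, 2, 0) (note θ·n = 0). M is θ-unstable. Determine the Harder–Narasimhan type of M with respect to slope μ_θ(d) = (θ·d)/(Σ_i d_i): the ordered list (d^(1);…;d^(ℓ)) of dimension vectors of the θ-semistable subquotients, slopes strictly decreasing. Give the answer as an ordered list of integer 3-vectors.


Interval decomposition of M: I[1,1], I[1,3].
HN type (ℓ=2): μ^(1)=1; μ^(2)=-1

((0, 1, 1); (2, 0, 0))


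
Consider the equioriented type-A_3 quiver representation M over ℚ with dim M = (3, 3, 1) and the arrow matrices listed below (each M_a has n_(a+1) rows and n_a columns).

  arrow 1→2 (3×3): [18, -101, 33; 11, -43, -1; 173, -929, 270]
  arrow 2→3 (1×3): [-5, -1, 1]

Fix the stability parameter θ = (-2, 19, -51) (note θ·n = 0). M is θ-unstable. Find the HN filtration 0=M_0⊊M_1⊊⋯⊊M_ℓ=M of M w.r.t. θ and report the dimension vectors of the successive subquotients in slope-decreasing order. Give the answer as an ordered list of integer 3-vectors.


Via rank(M_{q-1}∘⋯∘M_p): M ≅ I[1,2]^2, I[1,3].
μ_θ-semistable layers: μ^(1)=19; μ^(2)=-2; μ^(3)=-34/3

((0, 2, 0); (2, 0, 0); (1, 1, 1))


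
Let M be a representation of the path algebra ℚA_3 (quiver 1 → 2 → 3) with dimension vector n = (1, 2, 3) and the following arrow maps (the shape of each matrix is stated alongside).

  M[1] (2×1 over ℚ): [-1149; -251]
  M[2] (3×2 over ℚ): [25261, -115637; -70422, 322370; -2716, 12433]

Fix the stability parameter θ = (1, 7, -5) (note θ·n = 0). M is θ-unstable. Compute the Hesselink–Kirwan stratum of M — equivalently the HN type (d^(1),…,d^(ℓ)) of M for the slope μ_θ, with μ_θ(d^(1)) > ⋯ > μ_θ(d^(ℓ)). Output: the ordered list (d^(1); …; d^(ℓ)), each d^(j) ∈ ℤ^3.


Barcode: M ≅ I[1,3], I[2,3], I[3,3]. HN layers by μ_θ (2 steps, strictly decreasing):
  μ^(1)=1; μ^(2)=-5

((1, 2, 2); (0, 0, 1))


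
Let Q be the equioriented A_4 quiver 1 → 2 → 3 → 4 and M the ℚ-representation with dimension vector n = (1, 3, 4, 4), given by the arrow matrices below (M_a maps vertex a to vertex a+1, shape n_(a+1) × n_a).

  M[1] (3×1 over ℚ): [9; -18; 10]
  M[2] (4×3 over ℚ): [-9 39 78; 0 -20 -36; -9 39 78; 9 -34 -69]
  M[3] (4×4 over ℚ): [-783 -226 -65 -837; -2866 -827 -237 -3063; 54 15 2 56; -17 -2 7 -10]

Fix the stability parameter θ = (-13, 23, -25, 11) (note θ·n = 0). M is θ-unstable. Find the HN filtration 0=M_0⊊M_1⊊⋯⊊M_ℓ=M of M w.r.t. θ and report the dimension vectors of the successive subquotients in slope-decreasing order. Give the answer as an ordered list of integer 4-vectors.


Via rank(M_{q-1}∘⋯∘M_p): M ≅ I[1,4], I[2,2], I[2,4], I[3,4]^2.
μ_θ-semistable layers: μ^(1)=23; μ^(2)=11; μ^(3)=-1; μ^(4)=-13; μ^(5)=-25

((0, 1, 0, 0); (0, 0, 0, 4); (0, 2, 2, 0); (1, 0, 0, 0); (0, 0, 2, 0))


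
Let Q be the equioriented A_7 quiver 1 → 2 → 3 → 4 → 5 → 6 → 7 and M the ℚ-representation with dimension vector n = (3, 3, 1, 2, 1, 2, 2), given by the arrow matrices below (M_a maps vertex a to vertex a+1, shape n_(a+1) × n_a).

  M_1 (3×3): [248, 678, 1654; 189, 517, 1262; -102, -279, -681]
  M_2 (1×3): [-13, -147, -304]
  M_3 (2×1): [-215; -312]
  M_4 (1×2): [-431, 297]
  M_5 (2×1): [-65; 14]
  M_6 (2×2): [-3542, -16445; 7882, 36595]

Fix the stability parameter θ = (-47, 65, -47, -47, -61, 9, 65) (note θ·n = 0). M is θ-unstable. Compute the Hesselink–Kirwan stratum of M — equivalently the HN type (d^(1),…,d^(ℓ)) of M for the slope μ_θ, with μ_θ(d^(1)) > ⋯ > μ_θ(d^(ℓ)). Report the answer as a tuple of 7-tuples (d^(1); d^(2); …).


Via rank(M_{q-1}∘⋯∘M_p): M ≅ I[1,1], I[1,2], I[1,6], I[2,2], I[4,4], I[6,7], I[7,7].
μ_θ-semistable layers: μ^(1)=65; μ^(2)=9; μ^(3)=-45/2; μ^(4)=-47

((0, 2, 0, 0, 0, 0, 2); (0, 0, 0, 0, 0, 2, 0); (0, 1, 1, 1, 1, 0, 0); (3, 0, 0, 1, 0, 0, 0))


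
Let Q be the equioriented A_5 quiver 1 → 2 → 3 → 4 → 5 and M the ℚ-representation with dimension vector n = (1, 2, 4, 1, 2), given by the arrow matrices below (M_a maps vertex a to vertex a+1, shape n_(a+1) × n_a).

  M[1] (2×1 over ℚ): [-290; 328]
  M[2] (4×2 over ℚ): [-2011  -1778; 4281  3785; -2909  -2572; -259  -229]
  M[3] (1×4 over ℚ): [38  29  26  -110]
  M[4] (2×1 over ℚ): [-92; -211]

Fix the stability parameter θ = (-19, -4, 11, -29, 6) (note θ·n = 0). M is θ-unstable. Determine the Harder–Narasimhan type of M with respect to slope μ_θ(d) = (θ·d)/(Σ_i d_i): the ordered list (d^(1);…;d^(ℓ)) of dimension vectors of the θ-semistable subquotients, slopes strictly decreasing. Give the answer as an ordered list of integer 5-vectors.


Interval decomposition of M: I[1,5], I[2,3], I[3,3]^2, I[5,5].
HN type (ℓ=5): μ^(1)=11; μ^(2)=6; μ^(3)=-4; μ^(4)=-22/3; μ^(5)=-19

((0, 0, 3, 0, 0); (0, 0, 0, 0, 2); (0, 1, 0, 0, 0); (0, 1, 1, 1, 0); (1, 0, 0, 0, 0))


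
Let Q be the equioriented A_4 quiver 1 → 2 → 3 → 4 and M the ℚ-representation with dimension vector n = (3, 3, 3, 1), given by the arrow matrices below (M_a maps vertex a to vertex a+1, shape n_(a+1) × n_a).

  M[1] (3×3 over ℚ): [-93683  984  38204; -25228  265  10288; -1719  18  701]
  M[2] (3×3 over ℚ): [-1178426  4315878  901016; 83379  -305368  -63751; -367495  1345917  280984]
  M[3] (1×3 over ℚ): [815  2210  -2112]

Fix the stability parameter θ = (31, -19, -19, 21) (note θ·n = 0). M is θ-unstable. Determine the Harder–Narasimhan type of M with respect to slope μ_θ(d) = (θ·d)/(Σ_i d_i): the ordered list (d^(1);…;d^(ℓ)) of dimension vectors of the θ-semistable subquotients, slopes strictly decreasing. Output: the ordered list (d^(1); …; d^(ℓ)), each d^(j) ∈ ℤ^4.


Interval decomposition of M: I[1,2], I[1,3], I[1,4], I[3,3].
HN type (ℓ=4): μ^(1)=21; μ^(2)=6; μ^(3)=-7/3; μ^(4)=-19

((0, 0, 0, 1); (1, 1, 0, 0); (2, 2, 2, 0); (0, 0, 1, 0))


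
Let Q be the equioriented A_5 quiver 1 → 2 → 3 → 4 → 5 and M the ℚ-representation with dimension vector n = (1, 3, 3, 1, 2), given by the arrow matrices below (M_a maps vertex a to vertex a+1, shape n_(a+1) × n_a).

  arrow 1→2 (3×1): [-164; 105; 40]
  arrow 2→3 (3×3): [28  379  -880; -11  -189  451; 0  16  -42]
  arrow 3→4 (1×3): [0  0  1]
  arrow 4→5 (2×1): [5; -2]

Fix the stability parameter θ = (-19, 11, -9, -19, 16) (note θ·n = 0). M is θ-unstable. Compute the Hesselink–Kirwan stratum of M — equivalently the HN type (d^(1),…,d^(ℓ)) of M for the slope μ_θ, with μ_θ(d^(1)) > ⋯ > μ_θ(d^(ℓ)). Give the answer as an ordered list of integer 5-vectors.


Interval decomposition of M: I[1,3], I[2,3], I[2,5], I[5,5].
HN type (ℓ=4): μ^(1)=16; μ^(2)=1; μ^(3)=-17/3; μ^(4)=-19

((0, 0, 0, 0, 2); (0, 2, 2, 0, 0); (0, 1, 1, 1, 0); (1, 0, 0, 0, 0))


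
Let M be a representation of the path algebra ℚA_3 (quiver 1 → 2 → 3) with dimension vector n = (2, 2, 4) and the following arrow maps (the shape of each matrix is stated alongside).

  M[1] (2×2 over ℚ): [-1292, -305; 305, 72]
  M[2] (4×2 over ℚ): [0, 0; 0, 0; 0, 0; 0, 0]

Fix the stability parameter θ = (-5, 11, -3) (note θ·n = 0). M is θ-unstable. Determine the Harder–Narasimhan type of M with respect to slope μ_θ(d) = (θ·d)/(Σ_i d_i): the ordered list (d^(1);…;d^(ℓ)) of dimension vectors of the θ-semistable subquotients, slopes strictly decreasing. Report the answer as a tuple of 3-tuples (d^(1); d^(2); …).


Interval decomposition of M: I[1,2]^2, I[3,3]^4.
HN type (ℓ=3): μ^(1)=11; μ^(2)=-3; μ^(3)=-5

((0, 2, 0); (0, 0, 4); (2, 0, 0))


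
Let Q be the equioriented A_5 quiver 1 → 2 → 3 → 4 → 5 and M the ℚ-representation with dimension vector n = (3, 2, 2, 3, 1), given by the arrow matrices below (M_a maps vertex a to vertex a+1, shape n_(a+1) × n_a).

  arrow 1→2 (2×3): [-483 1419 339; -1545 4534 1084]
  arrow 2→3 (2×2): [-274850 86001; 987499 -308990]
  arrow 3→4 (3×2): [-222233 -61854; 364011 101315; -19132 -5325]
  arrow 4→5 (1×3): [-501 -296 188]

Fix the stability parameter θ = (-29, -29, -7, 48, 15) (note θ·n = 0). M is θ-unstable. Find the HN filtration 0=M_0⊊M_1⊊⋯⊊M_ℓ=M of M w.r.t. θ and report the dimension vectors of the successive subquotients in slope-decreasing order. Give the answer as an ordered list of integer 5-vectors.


Interval decomposition of M: I[1,1], I[1,4], I[1,5], I[4,4].
HN type (ℓ=4): μ^(1)=48; μ^(2)=63/2; μ^(3)=-7; μ^(4)=-29

((0, 0, 0, 2, 0); (0, 0, 0, 1, 1); (0, 0, 2, 0, 0); (3, 2, 0, 0, 0))


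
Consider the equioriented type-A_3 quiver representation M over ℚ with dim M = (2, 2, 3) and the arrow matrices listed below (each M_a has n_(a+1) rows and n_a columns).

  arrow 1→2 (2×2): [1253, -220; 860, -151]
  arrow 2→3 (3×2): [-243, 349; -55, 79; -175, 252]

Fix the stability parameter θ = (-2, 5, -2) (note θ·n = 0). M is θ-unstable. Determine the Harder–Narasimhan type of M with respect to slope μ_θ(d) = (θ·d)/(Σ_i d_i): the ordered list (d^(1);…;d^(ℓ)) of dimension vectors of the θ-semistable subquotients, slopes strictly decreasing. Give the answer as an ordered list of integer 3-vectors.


Interval decomposition of M: I[1,3]^2, I[3,3].
HN type (ℓ=2): μ^(1)=3/2; μ^(2)=-2

((0, 2, 2); (2, 0, 1))


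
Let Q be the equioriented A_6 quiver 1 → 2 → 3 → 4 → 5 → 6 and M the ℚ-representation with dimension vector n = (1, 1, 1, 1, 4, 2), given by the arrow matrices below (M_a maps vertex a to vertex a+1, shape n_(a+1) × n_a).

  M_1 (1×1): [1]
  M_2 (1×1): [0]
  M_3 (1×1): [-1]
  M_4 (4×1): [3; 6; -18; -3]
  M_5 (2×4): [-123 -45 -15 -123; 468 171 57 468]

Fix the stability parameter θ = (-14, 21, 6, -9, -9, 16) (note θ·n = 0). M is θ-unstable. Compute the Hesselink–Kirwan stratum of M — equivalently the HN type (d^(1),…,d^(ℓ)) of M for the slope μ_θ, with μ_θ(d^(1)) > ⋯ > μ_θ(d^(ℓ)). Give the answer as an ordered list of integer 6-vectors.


Via rank(M_{q-1}∘⋯∘M_p): M ≅ I[1,2], I[3,5], I[5,5], I[5,6]^2.
μ_θ-semistable layers: μ^(1)=21; μ^(2)=16; μ^(3)=-4; μ^(4)=-9; μ^(5)=-14

((0, 1, 0, 0, 0, 0); (0, 0, 0, 0, 0, 2); (0, 0, 1, 1, 1, 0); (0, 0, 0, 0, 3, 0); (1, 0, 0, 0, 0, 0))


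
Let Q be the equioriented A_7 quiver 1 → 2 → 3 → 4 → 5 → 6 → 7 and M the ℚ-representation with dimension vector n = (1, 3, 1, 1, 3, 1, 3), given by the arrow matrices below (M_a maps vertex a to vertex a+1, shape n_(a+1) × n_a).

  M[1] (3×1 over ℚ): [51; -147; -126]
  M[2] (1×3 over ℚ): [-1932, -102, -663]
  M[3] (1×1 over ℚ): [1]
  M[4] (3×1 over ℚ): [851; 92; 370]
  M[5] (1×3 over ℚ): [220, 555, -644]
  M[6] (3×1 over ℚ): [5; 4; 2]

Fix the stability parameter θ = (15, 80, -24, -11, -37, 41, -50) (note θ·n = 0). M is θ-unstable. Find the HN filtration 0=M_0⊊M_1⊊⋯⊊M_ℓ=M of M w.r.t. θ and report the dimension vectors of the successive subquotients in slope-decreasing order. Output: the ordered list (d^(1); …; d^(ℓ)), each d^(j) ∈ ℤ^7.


Via rank(M_{q-1}∘⋯∘M_p): M ≅ I[1,2], I[2,2], I[2,5], I[5,5], I[5,7], I[7,7]^2.
μ_θ-semistable layers: μ^(1)=80; μ^(2)=15; μ^(3)=2; μ^(4)=-9/2; μ^(5)=-37; μ^(6)=-50

((0, 2, 0, 0, 0, 0, 0); (1, 0, 0, 0, 0, 0, 0); (0, 1, 1, 1, 1, 0, 0); (0, 0, 0, 0, 0, 1, 1); (0, 0, 0, 0, 2, 0, 0); (0, 0, 0, 0, 0, 0, 2))


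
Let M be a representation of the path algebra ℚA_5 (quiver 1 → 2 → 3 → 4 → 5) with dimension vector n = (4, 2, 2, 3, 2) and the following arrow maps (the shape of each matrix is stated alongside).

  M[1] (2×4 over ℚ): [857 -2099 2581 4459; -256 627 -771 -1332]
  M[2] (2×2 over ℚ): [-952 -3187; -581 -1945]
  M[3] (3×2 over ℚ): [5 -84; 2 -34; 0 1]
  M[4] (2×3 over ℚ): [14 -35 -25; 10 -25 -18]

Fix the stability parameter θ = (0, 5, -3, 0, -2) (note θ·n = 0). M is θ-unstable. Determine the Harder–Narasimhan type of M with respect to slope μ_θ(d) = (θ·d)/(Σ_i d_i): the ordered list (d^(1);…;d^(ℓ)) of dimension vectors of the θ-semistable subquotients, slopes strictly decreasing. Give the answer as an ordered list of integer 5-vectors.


Interval decomposition of M: I[1,1]^2, I[1,4], I[1,5], I[4,5].
HN type (ℓ=3): μ^(1)=2/3; μ^(2)=0; μ^(3)=-1

((0, 1, 1, 1, 0); (4, 1, 1, 1, 1); (0, 0, 0, 1, 1))


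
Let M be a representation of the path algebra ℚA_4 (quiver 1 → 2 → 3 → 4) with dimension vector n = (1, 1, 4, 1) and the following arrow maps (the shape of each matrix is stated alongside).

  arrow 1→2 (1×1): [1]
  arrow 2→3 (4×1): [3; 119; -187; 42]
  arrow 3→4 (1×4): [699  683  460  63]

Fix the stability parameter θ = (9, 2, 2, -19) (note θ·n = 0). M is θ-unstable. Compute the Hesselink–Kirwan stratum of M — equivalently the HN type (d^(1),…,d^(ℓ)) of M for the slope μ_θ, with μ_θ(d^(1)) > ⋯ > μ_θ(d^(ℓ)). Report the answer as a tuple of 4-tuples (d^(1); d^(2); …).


Via rank(M_{q-1}∘⋯∘M_p): M ≅ I[1,3], I[3,3]^2, I[3,4].
μ_θ-semistable layers: μ^(1)=13/3; μ^(2)=2; μ^(3)=-17/2

((1, 1, 1, 0); (0, 0, 2, 0); (0, 0, 1, 1))


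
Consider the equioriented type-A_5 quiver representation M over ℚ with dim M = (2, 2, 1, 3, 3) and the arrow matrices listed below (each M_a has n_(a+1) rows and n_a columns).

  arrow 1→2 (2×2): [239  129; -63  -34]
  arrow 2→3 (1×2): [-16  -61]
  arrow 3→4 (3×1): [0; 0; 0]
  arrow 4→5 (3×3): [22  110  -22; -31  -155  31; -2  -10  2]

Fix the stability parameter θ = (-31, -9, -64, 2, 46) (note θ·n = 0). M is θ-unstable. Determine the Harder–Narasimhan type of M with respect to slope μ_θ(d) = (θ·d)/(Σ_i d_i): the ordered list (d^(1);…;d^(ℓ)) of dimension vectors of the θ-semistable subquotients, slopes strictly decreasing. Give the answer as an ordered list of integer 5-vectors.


Interval decomposition of M: I[1,2], I[1,3], I[4,4]^2, I[4,5], I[5,5]^2.
HN type (ℓ=5): μ^(1)=46; μ^(2)=2; μ^(3)=-9; μ^(4)=-31; μ^(5)=-104/3

((0, 0, 0, 0, 3); (0, 0, 0, 3, 0); (0, 1, 0, 0, 0); (1, 0, 0, 0, 0); (1, 1, 1, 0, 0))


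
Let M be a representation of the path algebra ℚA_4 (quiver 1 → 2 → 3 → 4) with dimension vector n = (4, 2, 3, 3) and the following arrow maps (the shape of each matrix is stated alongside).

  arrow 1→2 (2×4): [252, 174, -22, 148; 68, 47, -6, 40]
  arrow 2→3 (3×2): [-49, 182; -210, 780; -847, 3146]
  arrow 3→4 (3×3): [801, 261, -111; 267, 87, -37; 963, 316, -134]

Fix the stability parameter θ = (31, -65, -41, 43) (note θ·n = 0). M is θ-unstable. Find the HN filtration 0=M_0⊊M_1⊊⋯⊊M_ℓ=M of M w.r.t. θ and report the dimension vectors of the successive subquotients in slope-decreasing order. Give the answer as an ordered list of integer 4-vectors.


Barcode: M ≅ I[1,1]^2, I[1,2], I[1,4], I[3,3], I[3,4], I[4,4]. HN layers by μ_θ (5 steps, strictly decreasing):
  μ^(1)=43; μ^(2)=31; μ^(3)=-17; μ^(4)=-25; μ^(5)=-41

((0, 0, 0, 3); (2, 0, 0, 0); (1, 1, 0, 0); (1, 1, 1, 0); (0, 0, 2, 0))


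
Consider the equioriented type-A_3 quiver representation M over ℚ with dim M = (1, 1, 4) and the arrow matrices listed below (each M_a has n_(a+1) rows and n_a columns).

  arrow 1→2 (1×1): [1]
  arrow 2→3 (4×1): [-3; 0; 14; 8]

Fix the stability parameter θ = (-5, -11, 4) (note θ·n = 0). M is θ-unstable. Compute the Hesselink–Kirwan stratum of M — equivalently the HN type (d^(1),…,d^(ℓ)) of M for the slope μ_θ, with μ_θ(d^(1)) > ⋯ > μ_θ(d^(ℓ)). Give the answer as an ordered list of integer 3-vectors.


Via rank(M_{q-1}∘⋯∘M_p): M ≅ I[1,3], I[3,3]^3.
μ_θ-semistable layers: μ^(1)=4; μ^(2)=-8

((0, 0, 4); (1, 1, 0))


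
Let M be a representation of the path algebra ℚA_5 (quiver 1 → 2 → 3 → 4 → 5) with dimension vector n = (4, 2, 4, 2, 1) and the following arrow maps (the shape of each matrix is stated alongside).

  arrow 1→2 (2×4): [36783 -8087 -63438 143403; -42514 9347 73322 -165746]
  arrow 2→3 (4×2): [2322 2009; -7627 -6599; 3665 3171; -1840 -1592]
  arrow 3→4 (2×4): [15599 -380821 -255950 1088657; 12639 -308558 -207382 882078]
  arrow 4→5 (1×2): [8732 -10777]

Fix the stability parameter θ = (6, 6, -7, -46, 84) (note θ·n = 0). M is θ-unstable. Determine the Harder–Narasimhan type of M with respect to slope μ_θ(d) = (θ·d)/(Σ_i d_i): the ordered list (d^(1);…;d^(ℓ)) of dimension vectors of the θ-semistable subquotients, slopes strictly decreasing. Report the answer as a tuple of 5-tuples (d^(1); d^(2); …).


Via rank(M_{q-1}∘⋯∘M_p): M ≅ I[1,1]^2, I[1,4], I[1,5], I[3,3]^2.
μ_θ-semistable layers: μ^(1)=84; μ^(2)=6; μ^(3)=-7; μ^(4)=-41/4

((0, 0, 0, 0, 1); (2, 0, 0, 0, 0); (0, 0, 2, 0, 0); (2, 2, 2, 2, 0))


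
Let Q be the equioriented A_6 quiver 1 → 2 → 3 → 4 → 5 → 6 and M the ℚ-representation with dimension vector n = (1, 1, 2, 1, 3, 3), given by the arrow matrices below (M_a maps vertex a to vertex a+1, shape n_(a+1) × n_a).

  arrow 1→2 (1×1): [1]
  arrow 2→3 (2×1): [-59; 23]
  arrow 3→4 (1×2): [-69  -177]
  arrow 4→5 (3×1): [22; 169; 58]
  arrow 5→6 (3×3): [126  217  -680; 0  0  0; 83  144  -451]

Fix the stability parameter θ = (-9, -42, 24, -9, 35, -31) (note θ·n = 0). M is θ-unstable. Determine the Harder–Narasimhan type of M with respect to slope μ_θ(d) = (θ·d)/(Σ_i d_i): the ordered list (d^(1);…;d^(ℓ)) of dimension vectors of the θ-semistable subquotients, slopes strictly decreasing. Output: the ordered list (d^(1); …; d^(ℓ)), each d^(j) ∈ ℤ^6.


Barcode: M ≅ I[1,3], I[3,6], I[5,5], I[5,6], I[6,6]. HN layers by μ_θ (6 steps, strictly decreasing):
  μ^(1)=35; μ^(2)=24; μ^(3)=19/4; μ^(4)=2; μ^(5)=-51/2; μ^(6)=-31

((0, 0, 0, 0, 1, 0); (0, 0, 1, 0, 0, 0); (0, 0, 1, 1, 1, 1); (0, 0, 0, 0, 1, 1); (1, 1, 0, 0, 0, 0); (0, 0, 0, 0, 0, 1))
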